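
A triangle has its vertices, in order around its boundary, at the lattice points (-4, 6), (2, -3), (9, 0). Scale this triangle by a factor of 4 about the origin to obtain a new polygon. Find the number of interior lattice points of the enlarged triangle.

639

Using the shoelace formula, 2A = |[(-4)·(-3) − 2·6] + [2·0 − 9·(-3)] + [9·6 − (-4)·0]| = 81, so the area is 81/2.
Along each edge there are gcd(|Δx|,|Δy|)+1 lattice points, so counting each shared vertex once the boundary has gcd(6,9) + gcd(7,3) + gcd(13,6) = 3+1+1 = 5.
Scaling by 4 multiplies the area by 4² = 16 (so the new area is 648) and multiplies the boundary lattice-point count by 4, giving 20.
By Pick's theorem, the interior count of the dilated polygon is 648 − 20/2 + 1 = 639.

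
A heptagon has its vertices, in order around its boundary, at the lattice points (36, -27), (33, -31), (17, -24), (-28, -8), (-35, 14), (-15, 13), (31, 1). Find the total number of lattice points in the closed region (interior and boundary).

1758

By the shoelace formula, twice the signed area is |[36·(-31) − 33·(-27)] + [33·(-24) − 17·(-31)] + [17·(-8) − (-28)·(-24)] + [(-28)·14 − (-35)·(-8)] + [(-35)·13 − (-15)·14] + [(-15)·1 − 31·13] + [31·(-27) − 36·1]| = 3506, so the area is 1753.
The number of boundary lattice points is Σ gcd(|Δx|,|Δy|) = gcd(3,4) + gcd(16,7) + gcd(45,16) + gcd(7,22) + gcd(20,1) + gcd(46,12) + gcd(5,28) = 1+1+1+1+1+2+1 = 8.
Pick's theorem gives I = A − B/2 + 1 = 1753 − 8/2 + 1 = 1750, so the closed region contains I + B = 1750 + 8 = 1758 lattice points.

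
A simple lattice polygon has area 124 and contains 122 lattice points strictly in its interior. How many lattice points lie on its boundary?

6

Pick's theorem gives A = I + B/2 − 1, so B = 2(A − I + 1) = 2(124 − 122 + 1) = 6.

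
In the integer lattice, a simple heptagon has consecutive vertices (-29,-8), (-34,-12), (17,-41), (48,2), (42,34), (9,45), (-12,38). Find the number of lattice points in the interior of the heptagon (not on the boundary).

Using the shoelace formula, 2A = |((-29)·(-12) − (-34)·(-8)) + ((-34)·(-41) − 17·(-12)) + (17·2 − 48·(-41)) + (48·34 − 42·2) + (42·45 − 9·34) + (9·38 − (-12)·45) + ((-12)·(-8) − (-29)·38)| = 8888, so the area is 4444.
Summing gcd(|Δx|,|Δy|) over the edges gives the boundary count: gcd(5,4) + gcd(51,29) + gcd(31,43) + gcd(6,32) + gcd(33,11) + gcd(21,7) + gcd(17,46) = 1+1+1+2+11+7+1 = 24.
Pick's theorem gives I = A − B/2 + 1 = 4444 − 24/2 + 1 = 4433.

4433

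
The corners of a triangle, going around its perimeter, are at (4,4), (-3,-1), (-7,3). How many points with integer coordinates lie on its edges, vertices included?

6

Along each edge there are gcd(|Δx|,|Δy|)+1 lattice points, so counting each shared vertex once the boundary has gcd(7,5) + gcd(4,4) + gcd(11,1) = 1+4+1 = 6.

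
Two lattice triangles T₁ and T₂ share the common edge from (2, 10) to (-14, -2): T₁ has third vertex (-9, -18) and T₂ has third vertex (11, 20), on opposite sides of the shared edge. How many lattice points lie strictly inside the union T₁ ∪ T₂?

The union is the simple quadrilateral with vertices (2, 10), (-9, -18), (-14, -2), (11, 20) in order.
Using the shoelace formula, 2A = |(2·(-18) − (-9)·10) + ((-9)·(-2) − (-14)·(-18)) + ((-14)·20 − 11·(-2)) + (11·10 − 2·20)| = 368, so the area is 184.
Summing gcd(|Δx|,|Δy|) over the edges gives the boundary count: gcd(11,28) + gcd(5,16) + gcd(25,22) + gcd(9,10) = 1+1+1+1 = 4.
By Pick's theorem I = A − B/2 + 1 = 184 − 4/2 + 1 = 183.

183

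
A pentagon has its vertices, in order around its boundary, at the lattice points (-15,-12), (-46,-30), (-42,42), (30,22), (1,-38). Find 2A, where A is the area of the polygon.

7222

The shoelace formula gives twice the area as |((-15)·(-30) − (-46)·(-12)) + ((-46)·42 − (-42)·(-30)) + ((-42)·22 − 30·42) + (30·(-38) − 1·22) + (1·(-12) − (-15)·(-38))| = 7222, so the area is 3611.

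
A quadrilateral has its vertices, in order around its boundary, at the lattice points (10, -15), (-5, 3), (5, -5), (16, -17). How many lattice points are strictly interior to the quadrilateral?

By the shoelace formula, twice the signed area is |(10·3 − (-5)·(-15)) + ((-5)·(-5) − 5·3) + (5·(-17) − 16·(-5)) + (16·(-15) − 10·(-17))| = 110, so the area is 55.
Along each edge there are gcd(|Δx|,|Δy|)+1 lattice points, so counting each shared vertex once the boundary has gcd(15,18) + gcd(10,8) + gcd(11,12) + gcd(6,2) = 3+2+1+2 = 8.
By Pick's theorem A = I + B/2 − 1, so I = 55 − 8/2 + 1 = 52.

52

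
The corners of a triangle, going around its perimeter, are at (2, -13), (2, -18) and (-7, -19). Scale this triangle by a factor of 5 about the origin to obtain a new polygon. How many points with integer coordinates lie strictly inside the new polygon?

541

By the shoelace formula, twice the signed area is |[2·(-18) − 2·(-13)] + [2·(-19) − (-7)·(-18)] + [(-7)·(-13) − 2·(-19)]| = 45, so the area is 22.5.
The number of boundary lattice points is Σ gcd(|Δx|,|Δy|) = gcd(0,5) + gcd(9,1) + gcd(9,6) = 5+1+3 = 9.
Scaling by 5 multiplies the area by 5² = 25 (so the new area is 1125/2) and multiplies the boundary lattice-point count by 5, giving 45.
By Pick's theorem, the interior count of the dilated polygon is 1125/2 − 45/2 + 1 = 541.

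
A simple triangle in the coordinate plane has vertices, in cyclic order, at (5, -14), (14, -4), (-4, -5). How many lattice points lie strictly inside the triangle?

Using the shoelace formula, 2A = |[5·(-4) − 14·(-14)] + [14·(-5) − (-4)·(-4)] + [(-4)·(-14) − 5·(-5)]| = 171, so the area is 85.5.
Summing gcd(|Δx|,|Δy|) over the edges gives the boundary count: gcd(9,10) + gcd(18,1) + gcd(9,9) = 1+1+9 = 11.
Pick's theorem gives I = A − B/2 + 1 = 85.5 − 11/2 + 1 = 81.

81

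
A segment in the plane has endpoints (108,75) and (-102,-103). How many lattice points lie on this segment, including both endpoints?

The number of lattice points on a segment between lattice points is gcd(|Δx|,|Δy|) + 1 = gcd(210,178) + 1 = 2 + 1 = 3.

3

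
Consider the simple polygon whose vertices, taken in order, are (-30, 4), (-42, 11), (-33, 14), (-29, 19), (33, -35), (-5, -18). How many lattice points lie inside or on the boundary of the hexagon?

By the shoelace formula, twice the signed area is |[(-30)·11 − (-42)·4] + [(-42)·14 − (-33)·11] + [(-33)·19 − (-29)·14] + [(-29)·(-35) − 33·19] + [33·(-18) − (-5)·(-35)] + [(-5)·4 − (-30)·(-18)]| = 1549, so the area is 774.5.
The number of boundary lattice points is Σ gcd(|Δx|,|Δy|) = gcd(12,7) + gcd(9,3) + gcd(4,5) + gcd(62,54) + gcd(38,17) + gcd(25,22) = 1+3+1+2+1+1 = 9.
Pick's theorem gives I = A − B/2 + 1 = 774.5 − 9/2 + 1 = 771, so the closed region contains I + B = 771 + 9 = 780 lattice points.

780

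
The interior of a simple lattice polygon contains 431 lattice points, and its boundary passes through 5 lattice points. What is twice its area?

By Pick's theorem, A = I + B/2 − 1 = 431 + 5/2 − 1 = 865/2.
Hence 2A = 865.

865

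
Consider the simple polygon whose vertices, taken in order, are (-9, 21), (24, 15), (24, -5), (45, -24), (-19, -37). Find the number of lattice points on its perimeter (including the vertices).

The number of boundary lattice points is Σ gcd(|Δx|,|Δy|) = gcd(33,6) + gcd(0,20) + gcd(21,19) + gcd(64,13) + gcd(10,58) = 3+20+1+1+2 = 27.

27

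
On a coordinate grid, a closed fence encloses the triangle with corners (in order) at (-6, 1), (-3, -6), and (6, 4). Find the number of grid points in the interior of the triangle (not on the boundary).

45

By the shoelace formula, twice the signed area is |((-6)·(-6) − (-3)·1) + ((-3)·4 − 6·(-6)) + (6·1 − (-6)·4)| = 93, so the area is 93/2.
Summing gcd(|Δx|,|Δy|) over the edges gives the boundary count: gcd(3,7) + gcd(9,10) + gcd(12,3) = 1+1+3 = 5.
By Pick's theorem A = I + B/2 − 1, so I = 93/2 − 5/2 + 1 = 45.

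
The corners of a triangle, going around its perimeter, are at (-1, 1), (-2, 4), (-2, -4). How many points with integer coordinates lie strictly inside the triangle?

Using the shoelace formula, 2A = |[(-1)·4 − (-2)·1] + [(-2)·(-4) − (-2)·4] + [(-2)·1 − (-1)·(-4)]| = 8, so the area is 4.
Along each edge there are gcd(|Δx|,|Δy|)+1 lattice points, so counting each shared vertex once the boundary has gcd(1,3) + gcd(0,8) + gcd(1,5) = 1+8+1 = 10.
Pick's theorem gives I = A − B/2 + 1 = 4 − 10/2 + 1 = 0.

0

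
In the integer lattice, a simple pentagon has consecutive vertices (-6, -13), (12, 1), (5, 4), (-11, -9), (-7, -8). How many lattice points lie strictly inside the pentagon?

128

Using the shoelace formula, 2A = |((-6)·1 − 12·(-13)) + (12·4 − 5·1) + (5·(-9) − (-11)·4) + ((-11)·(-8) − (-7)·(-9)) + ((-7)·(-13) − (-6)·(-8))| = 260, so the area is 130.
The number of boundary lattice points is Σ gcd(|Δx|,|Δy|) = gcd(18,14) + gcd(7,3) + gcd(16,13) + gcd(4,1) + gcd(1,5) = 2+1+1+1+1 = 6.
By Pick's theorem A = I + B/2 − 1, so I = 130 − 6/2 + 1 = 128.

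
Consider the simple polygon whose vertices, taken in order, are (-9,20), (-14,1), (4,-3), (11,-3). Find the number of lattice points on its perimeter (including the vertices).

11

The number of boundary lattice points is Σ gcd(|Δx|,|Δy|) = gcd(5,19) + gcd(18,4) + gcd(7,0) + gcd(20,23) = 1+2+7+1 = 11.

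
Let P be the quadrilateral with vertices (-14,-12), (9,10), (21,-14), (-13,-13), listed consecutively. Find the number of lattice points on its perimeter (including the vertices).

15

Summing gcd(|Δx|,|Δy|) over the edges gives the boundary count: gcd(23,22) + gcd(12,24) + gcd(34,1) + gcd(1,1) = 1+12+1+1 = 15.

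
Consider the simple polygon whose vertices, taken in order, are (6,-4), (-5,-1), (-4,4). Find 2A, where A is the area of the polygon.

58

Using the shoelace formula, 2A = |[6·(-1) − (-5)·(-4)] + [(-5)·4 − (-4)·(-1)] + [(-4)·(-4) − 6·4]| = 58, so the area is 29.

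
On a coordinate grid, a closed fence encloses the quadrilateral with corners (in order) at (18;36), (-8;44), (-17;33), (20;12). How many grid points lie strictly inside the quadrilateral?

Using the shoelace formula, 2A = |[18·44 − (-8)·36] + [(-8)·33 − (-17)·44] + [(-17)·12 − 20·33] + [20·36 − 18·12]| = 1204, so the area is 602.
Along each edge there are gcd(|Δx|,|Δy|)+1 lattice points, so counting each shared vertex once the boundary has gcd(26,8) + gcd(9,11) + gcd(37,21) + gcd(2,24) = 2+1+1+2 = 6.
By Pick's theorem A = I + B/2 − 1, so I = 602 − 6/2 + 1 = 600.

600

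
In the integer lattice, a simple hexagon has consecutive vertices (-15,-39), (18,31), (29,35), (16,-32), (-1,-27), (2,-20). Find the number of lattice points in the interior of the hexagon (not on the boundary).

By the shoelace formula, twice the signed area is |((-15)·31 − 18·(-39)) + (18·35 − 29·31) + (29·(-32) − 16·35) + (16·(-27) − (-1)·(-32)) + ((-1)·(-20) − 2·(-27)) + (2·(-39) − (-15)·(-20))| = 2288, so the area is 1144.
The number of boundary lattice points is Σ gcd(|Δx|,|Δy|) = gcd(33,70) + gcd(11,4) + gcd(13,67) + gcd(17,5) + gcd(3,7) + gcd(17,19) = 1+1+1+1+1+1 = 6.
By Pick's theorem A = I + B/2 − 1, so I = 1144 − 6/2 + 1 = 1142.

1142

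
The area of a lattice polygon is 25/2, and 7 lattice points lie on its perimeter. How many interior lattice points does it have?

10

Pick's theorem A = I + B/2 − 1 rearranges to I = A − B/2 + 1 = 25/2 − 7/2 + 1 = 10.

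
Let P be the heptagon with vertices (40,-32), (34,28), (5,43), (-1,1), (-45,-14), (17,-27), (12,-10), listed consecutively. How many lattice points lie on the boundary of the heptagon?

The number of boundary lattice points is Σ gcd(|Δx|,|Δy|) = gcd(6,60) + gcd(29,15) + gcd(6,42) + gcd(44,15) + gcd(62,13) + gcd(5,17) + gcd(28,22) = 6+1+6+1+1+1+2 = 18.

18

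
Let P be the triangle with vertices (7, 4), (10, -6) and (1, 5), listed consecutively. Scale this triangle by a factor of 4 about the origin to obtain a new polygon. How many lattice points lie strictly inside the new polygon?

The shoelace formula gives twice the area as |[7·(-6) − 10·4] + [10·5 − 1·(-6)] + [1·4 − 7·5]| = 57, so the area is 57/2.
The number of boundary lattice points is Σ gcd(|Δx|,|Δy|) = gcd(3,10) + gcd(9,11) + gcd(6,1) = 1+1+1 = 3.
Scaling by 4 multiplies the area by 4² = 16 (so the new area is 456) and multiplies the boundary lattice-point count by 4, giving 12.
By Pick's theorem, the interior count of the dilated polygon is 456 − 12/2 + 1 = 451.

451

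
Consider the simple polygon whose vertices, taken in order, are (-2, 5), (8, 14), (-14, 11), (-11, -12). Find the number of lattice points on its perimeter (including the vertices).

Along each edge there are gcd(|Δx|,|Δy|)+1 lattice points, so counting each shared vertex once the boundary has gcd(10,9) + gcd(22,3) + gcd(3,23) + gcd(9,17) = 1+1+1+1 = 4.

4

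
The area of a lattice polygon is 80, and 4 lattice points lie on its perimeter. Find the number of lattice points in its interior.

Pick's theorem A = I + B/2 − 1 rearranges to I = A − B/2 + 1 = 80 − 4/2 + 1 = 79.

79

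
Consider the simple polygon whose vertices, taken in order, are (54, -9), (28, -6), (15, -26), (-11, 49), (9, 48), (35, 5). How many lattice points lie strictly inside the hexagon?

The shoelace formula gives twice the area as |[54·(-6) − 28·(-9)] + [28·(-26) − 15·(-6)] + [15·49 − (-11)·(-26)] + [(-11)·48 − 9·49] + [9·5 − 35·48] + [35·(-9) − 54·5]| = 3450, so the area is 1725.
Along each edge there are gcd(|Δx|,|Δy|)+1 lattice points, so counting each shared vertex once the boundary has gcd(26,3) + gcd(13,20) + gcd(26,75) + gcd(20,1) + gcd(26,43) + gcd(19,14) = 1+1+1+1+1+1 = 6.
Pick's theorem gives I = A − B/2 + 1 = 1725 − 6/2 + 1 = 1723.

1723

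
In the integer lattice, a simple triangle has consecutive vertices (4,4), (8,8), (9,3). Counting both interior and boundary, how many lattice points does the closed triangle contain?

By the shoelace formula, twice the signed area is |(4·8 − 8·4) + (8·3 − 9·8) + (9·4 − 4·3)| = 24, so the area is 12.
The number of boundary lattice points is Σ gcd(|Δx|,|Δy|) = gcd(4,4) + gcd(1,5) + gcd(5,1) = 4+1+1 = 6.
Pick's theorem gives I = A − B/2 + 1 = 12 − 6/2 + 1 = 10, so the closed region contains I + B = 10 + 6 = 16 lattice points.

16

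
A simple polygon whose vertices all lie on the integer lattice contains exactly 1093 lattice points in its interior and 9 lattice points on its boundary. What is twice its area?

2193

By Pick's theorem, A = I + B/2 − 1 = 1093 + 9/2 − 1 = 2193/2.
Hence 2A = 2193.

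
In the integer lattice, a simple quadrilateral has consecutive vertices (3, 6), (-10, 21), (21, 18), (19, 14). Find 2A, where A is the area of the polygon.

The shoelace formula gives twice the area as |(3·21 − (-10)·6) + ((-10)·18 − 21·21) + (21·14 − 19·18) + (19·6 − 3·14)| = 474, so the area is 237.

474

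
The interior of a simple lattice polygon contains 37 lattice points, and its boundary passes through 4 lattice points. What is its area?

By Pick's theorem, A = I + B/2 − 1 = 37 + 4/2 − 1 = 38.

38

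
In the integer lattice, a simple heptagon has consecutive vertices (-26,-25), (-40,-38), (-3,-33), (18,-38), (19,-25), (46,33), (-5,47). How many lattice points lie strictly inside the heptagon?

3809

The shoelace formula gives twice the area as |[(-26)·(-38) − (-40)·(-25)] + [(-40)·(-33) − (-3)·(-38)] + [(-3)·(-38) − 18·(-33)] + [18·(-25) − 19·(-38)] + [19·33 − 46·(-25)] + [46·47 − (-5)·33] + [(-5)·(-25) − (-26)·47]| = 7625, so the area is 7625/2.
The number of boundary lattice points is Σ gcd(|Δx|,|Δy|) = gcd(14,13) + gcd(37,5) + gcd(21,5) + gcd(1,13) + gcd(27,58) + gcd(51,14) + gcd(21,72) = 1+1+1+1+1+1+3 = 9.
By Pick's theorem A = I + B/2 − 1, so I = 7625/2 − 9/2 + 1 = 3809.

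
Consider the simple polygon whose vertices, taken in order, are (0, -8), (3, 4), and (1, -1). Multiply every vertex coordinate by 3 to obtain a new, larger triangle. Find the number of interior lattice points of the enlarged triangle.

Using the shoelace formula, 2A = |[0·4 − 3·(-8)] + [3·(-1) − 1·4] + [1·(-8) − 0·(-1)]| = 9, so the area is 9/2.
The number of boundary lattice points is Σ gcd(|Δx|,|Δy|) = gcd(3,12) + gcd(2,5) + gcd(1,7) = 3+1+1 = 5.
Scaling by 3 multiplies the area by 3² = 9 (so the new area is 40.5) and multiplies the boundary lattice-point count by 3, giving 15.
By Pick's theorem, the interior count of the dilated polygon is 40.5 − 15/2 + 1 = 34.

34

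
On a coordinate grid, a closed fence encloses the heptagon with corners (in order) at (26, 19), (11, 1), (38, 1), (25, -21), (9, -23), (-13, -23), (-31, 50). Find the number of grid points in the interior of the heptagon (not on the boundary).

By the shoelace formula, twice the signed area is |[26·1 − 11·19] + [11·1 − 38·1] + [38·(-21) − 25·1] + [25·(-23) − 9·(-21)] + [9·(-23) − (-13)·(-23)] + [(-13)·50 − (-31)·(-23)] + [(-31)·19 − 26·50]| = 5177, so the area is 5177/2.
Along each edge there are gcd(|Δx|,|Δy|)+1 lattice points, so counting each shared vertex once the boundary has gcd(15,18) + gcd(27,0) + gcd(13,22) + gcd(16,2) + gcd(22,0) + gcd(18,73) + gcd(57,31) = 3+27+1+2+22+1+1 = 57.
By Pick's theorem A = I + B/2 − 1, so I = 5177/2 − 57/2 + 1 = 2561.

2561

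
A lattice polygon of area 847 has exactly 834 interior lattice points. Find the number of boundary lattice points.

Pick's theorem gives A = I + B/2 − 1, so B = 2(A − I + 1) = 2(847 − 834 + 1) = 28.

28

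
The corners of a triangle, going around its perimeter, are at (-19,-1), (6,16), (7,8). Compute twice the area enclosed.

217

By the shoelace formula, twice the signed area is |((-19)·16 − 6·(-1)) + (6·8 − 7·16) + (7·(-1) − (-19)·8)| = 217, so the area is 217/2.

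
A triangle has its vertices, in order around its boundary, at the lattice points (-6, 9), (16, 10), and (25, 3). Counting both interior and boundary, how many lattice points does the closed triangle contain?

The shoelace formula gives twice the area as |((-6)·10 − 16·9) + (16·3 − 25·10) + (25·9 − (-6)·3)| = 163, so the area is 163/2.
The number of boundary lattice points is Σ gcd(|Δx|,|Δy|) = gcd(22,1) + gcd(9,7) + gcd(31,6) = 1+1+1 = 3.
Pick's theorem gives I = A − B/2 + 1 = 163/2 − 3/2 + 1 = 81, so the closed region contains I + B = 81 + 3 = 84 lattice points.

84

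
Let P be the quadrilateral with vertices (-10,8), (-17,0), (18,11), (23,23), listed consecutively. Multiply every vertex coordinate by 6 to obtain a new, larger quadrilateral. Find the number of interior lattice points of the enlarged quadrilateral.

9415

By the shoelace formula, twice the signed area is |[(-10)·0 − (-17)·8] + [(-17)·11 − 18·0] + [18·23 − 23·11] + [23·8 − (-10)·23]| = 524, so the area is 262.
Summing gcd(|Δx|,|Δy|) over the edges gives the boundary count: gcd(7,8) + gcd(35,11) + gcd(5,12) + gcd(33,15) = 1+1+1+3 = 6.
Scaling by 6 multiplies the area by 6² = 36 (so the new area is 9432) and multiplies the boundary lattice-point count by 6, giving 36.
By Pick's theorem, the interior count of the dilated polygon is 9432 − 36/2 + 1 = 9415.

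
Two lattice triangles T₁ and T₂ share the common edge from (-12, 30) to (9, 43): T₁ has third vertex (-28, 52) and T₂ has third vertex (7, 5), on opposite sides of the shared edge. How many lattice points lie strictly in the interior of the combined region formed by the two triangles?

719

The union is the simple quadrilateral with vertices (-12, 30), (-28, 52), (9, 43), (7, 5) in order.
By the shoelace formula, twice the signed area is |((-12)·52 − (-28)·30) + ((-28)·43 − 9·52) + (9·5 − 7·43) + (7·30 − (-12)·5)| = 1442, so the area is 721.
Along each edge there are gcd(|Δx|,|Δy|)+1 lattice points, so counting each shared vertex once the boundary has gcd(16,22) + gcd(37,9) + gcd(2,38) + gcd(19,25) = 2+1+2+1 = 6.
By Pick's theorem I = A − B/2 + 1 = 721 − 6/2 + 1 = 719.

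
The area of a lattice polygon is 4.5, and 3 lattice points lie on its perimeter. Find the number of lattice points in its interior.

4

Pick's theorem A = I + B/2 − 1 rearranges to I = A − B/2 + 1 = 4.5 − 3/2 + 1 = 4.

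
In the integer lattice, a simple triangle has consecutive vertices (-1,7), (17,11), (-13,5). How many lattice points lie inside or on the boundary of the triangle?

The shoelace formula gives twice the area as |((-1)·11 − 17·7) + (17·5 − (-13)·11) + ((-13)·7 − (-1)·5)| = 12, so the area is 6.
Along each edge there are gcd(|Δx|,|Δy|)+1 lattice points, so counting each shared vertex once the boundary has gcd(18,4) + gcd(30,6) + gcd(12,2) = 2+6+2 = 10.
Pick's theorem gives I = A − B/2 + 1 = 6 − 10/2 + 1 = 2, so the closed region contains I + B = 2 + 10 = 12 lattice points.

12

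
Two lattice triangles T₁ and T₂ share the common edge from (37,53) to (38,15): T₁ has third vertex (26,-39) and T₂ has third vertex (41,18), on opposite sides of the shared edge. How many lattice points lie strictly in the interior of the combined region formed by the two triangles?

The union is the simple quadrilateral with vertices (37,53), (26,-39), (38,15), (41,18) in order.
By the shoelace formula, twice the signed area is |[37·(-39) − 26·53] + [26·15 − 38·(-39)] + [38·18 − 41·15] + [41·53 − 37·18]| = 627, so the area is 627/2.
Along each edge there are gcd(|Δx|,|Δy|)+1 lattice points, so counting each shared vertex once the boundary has gcd(11,92) + gcd(12,54) + gcd(3,3) + gcd(4,35) = 1+6+3+1 = 11.
By Pick's theorem I = A − B/2 + 1 = 627/2 − 11/2 + 1 = 309.

309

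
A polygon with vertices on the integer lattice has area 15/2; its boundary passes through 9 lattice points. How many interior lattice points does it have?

4

Pick's theorem A = I + B/2 − 1 rearranges to I = A − B/2 + 1 = 15/2 − 9/2 + 1 = 4.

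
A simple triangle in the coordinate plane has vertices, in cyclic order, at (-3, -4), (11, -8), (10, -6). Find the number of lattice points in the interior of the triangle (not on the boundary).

11

By the shoelace formula, twice the signed area is |((-3)·(-8) − 11·(-4)) + (11·(-6) − 10·(-8)) + (10·(-4) − (-3)·(-6))| = 24, so the area is 12.
Along each edge there are gcd(|Δx|,|Δy|)+1 lattice points, so counting each shared vertex once the boundary has gcd(14,4) + gcd(1,2) + gcd(13,2) = 2+1+1 = 4.
By Pick's theorem A = I + B/2 − 1, so I = 12 − 4/2 + 1 = 11.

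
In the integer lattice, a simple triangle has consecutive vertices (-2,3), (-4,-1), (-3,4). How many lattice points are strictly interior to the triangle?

2

The shoelace formula gives twice the area as |[(-2)·(-1) − (-4)·3] + [(-4)·4 − (-3)·(-1)] + [(-3)·3 − (-2)·4]| = 6, so the area is 3.
The number of boundary lattice points is Σ gcd(|Δx|,|Δy|) = gcd(2,4) + gcd(1,5) + gcd(1,1) = 2+1+1 = 4.
Pick's theorem gives I = A − B/2 + 1 = 3 − 4/2 + 1 = 2.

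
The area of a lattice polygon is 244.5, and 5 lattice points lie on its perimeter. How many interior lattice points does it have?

243

From Pick's theorem, I = A − B/2 + 1 = 244.5 − 5/2 + 1 = 243.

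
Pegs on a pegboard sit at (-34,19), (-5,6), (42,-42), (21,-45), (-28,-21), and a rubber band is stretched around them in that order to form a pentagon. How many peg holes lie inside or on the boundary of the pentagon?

The shoelace formula gives twice the area as |[(-34)·6 − (-5)·19] + [(-5)·(-42) − 42·6] + [42·(-45) − 21·(-42)] + [21·(-21) − (-28)·(-45)] + [(-28)·19 − (-34)·(-21)]| = 4106, so the area is 2053.
Summing gcd(|Δx|,|Δy|) over the edges gives the boundary count: gcd(29,13) + gcd(47,48) + gcd(21,3) + gcd(49,24) + gcd(6,40) = 1+1+3+1+2 = 8.
Pick's theorem gives I = A − B/2 + 1 = 2053 − 8/2 + 1 = 2050, so the closed region contains I + B = 2050 + 8 = 2058 lattice points.

2058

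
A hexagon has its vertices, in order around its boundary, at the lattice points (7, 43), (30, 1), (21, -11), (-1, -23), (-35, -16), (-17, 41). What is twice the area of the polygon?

5642

By the shoelace formula, twice the signed area is |(7·1 − 30·43) + (30·(-11) − 21·1) + (21·(-23) − (-1)·(-11)) + ((-1)·(-16) − (-35)·(-23)) + ((-35)·41 − (-17)·(-16)) + ((-17)·43 − 7·41)| = 5642, so the area is 2821.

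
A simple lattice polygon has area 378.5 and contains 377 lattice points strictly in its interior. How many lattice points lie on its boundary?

5

Pick's theorem gives A = I + B/2 − 1, so B = 2(A − I + 1) = 2(378.5 − 377 + 1) = 5.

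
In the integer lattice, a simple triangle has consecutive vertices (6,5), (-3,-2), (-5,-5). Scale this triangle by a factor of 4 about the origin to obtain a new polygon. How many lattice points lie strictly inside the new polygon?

99

By the shoelace formula, twice the signed area is |(6·(-2) − (-3)·5) + ((-3)·(-5) − (-5)·(-2)) + ((-5)·5 − 6·(-5))| = 13, so the area is 6.5.
Along each edge there are gcd(|Δx|,|Δy|)+1 lattice points, so counting each shared vertex once the boundary has gcd(9,7) + gcd(2,3) + gcd(11,10) = 1+1+1 = 3.
Scaling by 4 multiplies the area by 4² = 16 (so the new area is 104) and multiplies the boundary lattice-point count by 4, giving 12.
By Pick's theorem, the interior count of the dilated polygon is 104 − 12/2 + 1 = 99.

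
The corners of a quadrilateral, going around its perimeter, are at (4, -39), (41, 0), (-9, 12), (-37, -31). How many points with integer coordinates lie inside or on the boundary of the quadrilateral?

Using the shoelace formula, 2A = |(4·0 − 41·(-39)) + (41·12 − (-9)·0) + ((-9)·(-31) − (-37)·12) + ((-37)·(-39) − 4·(-31))| = 4381, so the area is 2190.5.
Summing gcd(|Δx|,|Δy|) over the edges gives the boundary count: gcd(37,39) + gcd(50,12) + gcd(28,43) + gcd(41,8) = 1+2+1+1 = 5.
Pick's theorem gives I = A − B/2 + 1 = 2190.5 − 5/2 + 1 = 2189, so the closed region contains I + B = 2189 + 5 = 2194 lattice points.

2194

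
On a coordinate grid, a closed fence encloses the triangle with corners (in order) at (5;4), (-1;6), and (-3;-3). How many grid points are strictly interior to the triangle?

Using the shoelace formula, 2A = |[5·6 − (-1)·4] + [(-1)·(-3) − (-3)·6] + [(-3)·4 − 5·(-3)]| = 58, so the area is 29.
Along each edge there are gcd(|Δx|,|Δy|)+1 lattice points, so counting each shared vertex once the boundary has gcd(6,2) + gcd(2,9) + gcd(8,7) = 2+1+1 = 4.
Pick's theorem gives I = A − B/2 + 1 = 29 − 4/2 + 1 = 28.

28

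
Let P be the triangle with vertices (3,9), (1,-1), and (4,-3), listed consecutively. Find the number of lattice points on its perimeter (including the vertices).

Along each edge there are gcd(|Δx|,|Δy|)+1 lattice points, so counting each shared vertex once the boundary has gcd(2,10) + gcd(3,2) + gcd(1,12) = 2+1+1 = 4.

4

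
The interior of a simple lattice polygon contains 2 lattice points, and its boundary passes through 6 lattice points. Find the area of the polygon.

4

By Pick's theorem, A = I + B/2 − 1 = 2 + 6/2 − 1 = 4.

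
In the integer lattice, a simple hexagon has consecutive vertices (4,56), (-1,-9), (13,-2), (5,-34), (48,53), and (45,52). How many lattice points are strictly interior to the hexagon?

Using the shoelace formula, 2A = |(4·(-9) − (-1)·56) + ((-1)·(-2) − 13·(-9)) + (13·(-34) − 5·(-2)) + (5·53 − 48·(-34)) + (48·52 − 45·53) + (45·56 − 4·52)| = 4027, so the area is 2013.5.
The number of boundary lattice points is Σ gcd(|Δx|,|Δy|) = gcd(5,65) + gcd(14,7) + gcd(8,32) + gcd(43,87) + gcd(3,1) + gcd(41,4) = 5+7+8+1+1+1 = 23.
Pick's theorem gives I = A − B/2 + 1 = 2013.5 − 23/2 + 1 = 2003.

2003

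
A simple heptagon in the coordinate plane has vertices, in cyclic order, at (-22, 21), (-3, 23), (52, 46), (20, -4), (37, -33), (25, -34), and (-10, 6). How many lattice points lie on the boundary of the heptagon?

14

The number of boundary lattice points is Σ gcd(|Δx|,|Δy|) = gcd(19,2) + gcd(55,23) + gcd(32,50) + gcd(17,29) + gcd(12,1) + gcd(35,40) + gcd(12,15) = 1+1+2+1+1+5+3 = 14.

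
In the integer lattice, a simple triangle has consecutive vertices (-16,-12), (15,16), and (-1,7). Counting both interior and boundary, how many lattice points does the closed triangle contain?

The shoelace formula gives twice the area as |[(-16)·16 − 15·(-12)] + [15·7 − (-1)·16] + [(-1)·(-12) − (-16)·7]| = 169, so the area is 169/2.
Along each edge there are gcd(|Δx|,|Δy|)+1 lattice points, so counting each shared vertex once the boundary has gcd(31,28) + gcd(16,9) + gcd(15,19) = 1+1+1 = 3.
Pick's theorem gives I = A − B/2 + 1 = 169/2 − 3/2 + 1 = 84, so the closed region contains I + B = 84 + 3 = 87 lattice points.

87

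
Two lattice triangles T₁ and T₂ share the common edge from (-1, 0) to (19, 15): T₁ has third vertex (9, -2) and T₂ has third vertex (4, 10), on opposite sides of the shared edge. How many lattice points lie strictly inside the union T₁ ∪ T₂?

The union is the simple quadrilateral with vertices (-1, 0), (9, -2), (19, 15), (4, 10) in order.
By the shoelace formula, twice the signed area is |[(-1)·(-2) − 9·0] + [9·15 − 19·(-2)] + [19·10 − 4·15] + [4·0 − (-1)·10]| = 315, so the area is 315/2.
Along each edge there are gcd(|Δx|,|Δy|)+1 lattice points, so counting each shared vertex once the boundary has gcd(10,2) + gcd(10,17) + gcd(15,5) + gcd(5,10) = 2+1+5+5 = 13.
By Pick's theorem I = A − B/2 + 1 = 315/2 − 13/2 + 1 = 152.

152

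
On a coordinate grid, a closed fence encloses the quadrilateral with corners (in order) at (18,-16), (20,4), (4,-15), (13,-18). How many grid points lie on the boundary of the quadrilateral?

Along each edge there are gcd(|Δx|,|Δy|)+1 lattice points, so counting each shared vertex once the boundary has gcd(2,20) + gcd(16,19) + gcd(9,3) + gcd(5,2) = 2+1+3+1 = 7.

7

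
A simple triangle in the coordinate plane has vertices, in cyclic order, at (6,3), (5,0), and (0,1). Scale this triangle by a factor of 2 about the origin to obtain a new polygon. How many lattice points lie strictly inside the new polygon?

29

Using the shoelace formula, 2A = |(6·0 − 5·3) + (5·1 − 0·0) + (0·3 − 6·1)| = 16, so the area is 8.
Along each edge there are gcd(|Δx|,|Δy|)+1 lattice points, so counting each shared vertex once the boundary has gcd(1,3) + gcd(5,1) + gcd(6,2) = 1+1+2 = 4.
Scaling by 2 multiplies the area by 2² = 4 (so the new area is 32) and multiplies the boundary lattice-point count by 2, giving 8.
By Pick's theorem, the interior count of the dilated polygon is 32 − 8/2 + 1 = 29.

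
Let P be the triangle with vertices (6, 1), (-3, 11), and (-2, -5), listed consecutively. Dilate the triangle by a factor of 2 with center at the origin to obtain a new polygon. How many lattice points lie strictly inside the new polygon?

Using the shoelace formula, 2A = |[6·11 − (-3)·1] + [(-3)·(-5) − (-2)·11] + [(-2)·1 − 6·(-5)]| = 134, so the area is 67.
Along each edge there are gcd(|Δx|,|Δy|)+1 lattice points, so counting each shared vertex once the boundary has gcd(9,10) + gcd(1,16) + gcd(8,6) = 1+1+2 = 4.
Scaling by 2 multiplies the area by 2² = 4 (so the new area is 268) and multiplies the boundary lattice-point count by 2, giving 8.
By Pick's theorem, the interior count of the dilated polygon is 268 − 8/2 + 1 = 265.

265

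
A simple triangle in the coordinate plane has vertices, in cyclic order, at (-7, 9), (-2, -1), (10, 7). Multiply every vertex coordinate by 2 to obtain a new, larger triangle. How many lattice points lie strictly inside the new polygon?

Using the shoelace formula, 2A = |((-7)·(-1) − (-2)·9) + ((-2)·7 − 10·(-1)) + (10·9 − (-7)·7)| = 160, so the area is 80.
The number of boundary lattice points is Σ gcd(|Δx|,|Δy|) = gcd(5,10) + gcd(12,8) + gcd(17,2) = 5+4+1 = 10.
Scaling by 2 multiplies the area by 2² = 4 (so the new area is 320) and multiplies the boundary lattice-point count by 2, giving 20.
By Pick's theorem, the interior count of the dilated polygon is 320 − 20/2 + 1 = 311.

311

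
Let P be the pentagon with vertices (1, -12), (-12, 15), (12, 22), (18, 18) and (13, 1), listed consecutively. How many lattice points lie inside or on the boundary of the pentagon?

By the shoelace formula, twice the signed area is |(1·15 − (-12)·(-12)) + ((-12)·22 − 12·15) + (12·18 − 18·22) + (18·1 − 13·18) + (13·(-12) − 1·1)| = 1126, so the area is 563.
The number of boundary lattice points is Σ gcd(|Δx|,|Δy|) = gcd(13,27) + gcd(24,7) + gcd(6,4) + gcd(5,17) + gcd(12,13) = 1+1+2+1+1 = 6.
Pick's theorem gives I = A − B/2 + 1 = 563 − 6/2 + 1 = 561, so the closed region contains I + B = 561 + 6 = 567 lattice points.

567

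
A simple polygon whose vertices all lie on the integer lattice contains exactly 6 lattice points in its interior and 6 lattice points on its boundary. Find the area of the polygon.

By Pick's theorem, A = I + B/2 − 1 = 6 + 6/2 − 1 = 8.

8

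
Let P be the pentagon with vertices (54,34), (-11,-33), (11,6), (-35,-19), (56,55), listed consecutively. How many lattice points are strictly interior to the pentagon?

1517

By the shoelace formula, twice the signed area is |(54·(-33) − (-11)·34) + ((-11)·6 − 11·(-33)) + (11·(-19) − (-35)·6) + ((-35)·55 − 56·(-19)) + (56·34 − 54·55)| = 3037, so the area is 1518.5.
Along each edge there are gcd(|Δx|,|Δy|)+1 lattice points, so counting each shared vertex once the boundary has gcd(65,67) + gcd(22,39) + gcd(46,25) + gcd(91,74) + gcd(2,21) = 1+1+1+1+1 = 5.
Pick's theorem gives I = A − B/2 + 1 = 1518.5 − 5/2 + 1 = 1517.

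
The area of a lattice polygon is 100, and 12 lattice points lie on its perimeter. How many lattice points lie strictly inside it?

Pick's theorem A = I + B/2 − 1 rearranges to I = A − B/2 + 1 = 100 − 12/2 + 1 = 95.

95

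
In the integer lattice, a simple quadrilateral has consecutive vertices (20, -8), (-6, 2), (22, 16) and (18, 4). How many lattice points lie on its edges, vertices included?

Summing gcd(|Δx|,|Δy|) over the edges gives the boundary count: gcd(26,10) + gcd(28,14) + gcd(4,12) + gcd(2,12) = 2+14+4+2 = 22.

22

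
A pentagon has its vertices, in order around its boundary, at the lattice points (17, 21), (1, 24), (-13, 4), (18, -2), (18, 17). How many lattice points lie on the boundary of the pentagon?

Summing gcd(|Δx|,|Δy|) over the edges gives the boundary count: gcd(16,3) + gcd(14,20) + gcd(31,6) + gcd(0,19) + gcd(1,4) = 1+2+1+19+1 = 24.

24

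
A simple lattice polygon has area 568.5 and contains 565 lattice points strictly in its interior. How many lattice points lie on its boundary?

Pick's theorem gives A = I + B/2 − 1, so B = 2(A − I + 1) = 2(568.5 − 565 + 1) = 9.

9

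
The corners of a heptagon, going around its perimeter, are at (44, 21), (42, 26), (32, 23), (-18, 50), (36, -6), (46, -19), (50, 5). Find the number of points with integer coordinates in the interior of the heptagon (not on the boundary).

By the shoelace formula, twice the signed area is |(44·26 − 42·21) + (42·23 − 32·26) + (32·50 − (-18)·23) + ((-18)·(-6) − 36·50) + (36·(-19) − 46·(-6)) + (46·5 − 50·(-19)) + (50·21 − 44·5)| = 2320, so the area is 1160.
Summing gcd(|Δx|,|Δy|) over the edges gives the boundary count: gcd(2,5) + gcd(10,3) + gcd(50,27) + gcd(54,56) + gcd(10,13) + gcd(4,24) + gcd(6,16) = 1+1+1+2+1+4+2 = 12.
Pick's theorem gives I = A − B/2 + 1 = 1160 − 12/2 + 1 = 1155.

1155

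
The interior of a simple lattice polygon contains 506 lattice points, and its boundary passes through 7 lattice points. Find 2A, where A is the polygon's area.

1017

By Pick's theorem, A = I + B/2 − 1 = 506 + 7/2 − 1 = 1017/2.
Hence 2A = 1017.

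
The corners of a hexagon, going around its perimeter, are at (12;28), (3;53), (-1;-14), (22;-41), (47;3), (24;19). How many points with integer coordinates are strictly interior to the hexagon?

Using the shoelace formula, 2A = |[12·53 − 3·28] + [3·(-14) − (-1)·53] + [(-1)·(-41) − 22·(-14)] + [22·3 − 47·(-41)] + [47·19 − 24·3] + [24·28 − 12·19]| = 4170, so the area is 2085.
Summing gcd(|Δx|,|Δy|) over the edges gives the boundary count: gcd(9,25) + gcd(4,67) + gcd(23,27) + gcd(25,44) + gcd(23,16) + gcd(12,9) = 1+1+1+1+1+3 = 8.
By Pick's theorem A = I + B/2 − 1, so I = 2085 − 8/2 + 1 = 2082.

2082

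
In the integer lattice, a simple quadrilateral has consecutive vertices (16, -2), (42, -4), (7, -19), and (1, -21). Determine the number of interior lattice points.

By the shoelace formula, twice the signed area is |(16·(-4) − 42·(-2)) + (42·(-19) − 7·(-4)) + (7·(-21) − 1·(-19)) + (1·(-2) − 16·(-21))| = 544, so the area is 272.
The number of boundary lattice points is Σ gcd(|Δx|,|Δy|) = gcd(26,2) + gcd(35,15) + gcd(6,2) + gcd(15,19) = 2+5+2+1 = 10.
Pick's theorem gives I = A − B/2 + 1 = 272 − 10/2 + 1 = 268.

268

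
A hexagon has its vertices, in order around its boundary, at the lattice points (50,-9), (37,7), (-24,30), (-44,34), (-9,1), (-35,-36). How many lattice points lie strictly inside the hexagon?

2597

By the shoelace formula, twice the signed area is |(50·7 − 37·(-9)) + (37·30 − (-24)·7) + ((-24)·34 − (-44)·30) + ((-44)·1 − (-9)·34) + ((-9)·(-36) − (-35)·1) + ((-35)·(-9) − 50·(-36))| = 5201, so the area is 2600.5.
Summing gcd(|Δx|,|Δy|) over the edges gives the boundary count: gcd(13,16) + gcd(61,23) + gcd(20,4) + gcd(35,33) + gcd(26,37) + gcd(85,27) = 1+1+4+1+1+1 = 9.
By Pick's theorem A = I + B/2 − 1, so I = 2600.5 − 9/2 + 1 = 2597.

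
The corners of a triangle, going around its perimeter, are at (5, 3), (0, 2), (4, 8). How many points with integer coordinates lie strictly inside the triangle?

By the shoelace formula, twice the signed area is |(5·2 − 0·3) + (0·8 − 4·2) + (4·3 − 5·8)| = 26, so the area is 13.
Along each edge there are gcd(|Δx|,|Δy|)+1 lattice points, so counting each shared vertex once the boundary has gcd(5,1) + gcd(4,6) + gcd(1,5) = 1+2+1 = 4.
By Pick's theorem A = I + B/2 − 1, so I = 13 − 4/2 + 1 = 12.

12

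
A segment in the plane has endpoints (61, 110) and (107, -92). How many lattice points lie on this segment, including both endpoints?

3

The number of lattice points on a segment between lattice points is gcd(|Δx|,|Δy|) + 1 = gcd(46,202) + 1 = 2 + 1 = 3.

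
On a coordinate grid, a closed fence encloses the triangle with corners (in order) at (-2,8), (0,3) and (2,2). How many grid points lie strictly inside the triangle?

By the shoelace formula, twice the signed area is |((-2)·3 − 0·8) + (0·2 − 2·3) + (2·8 − (-2)·2)| = 8, so the area is 4.
Along each edge there are gcd(|Δx|,|Δy|)+1 lattice points, so counting each shared vertex once the boundary has gcd(2,5) + gcd(2,1) + gcd(4,6) = 1+1+2 = 4.
By Pick's theorem A = I + B/2 − 1, so I = 4 − 4/2 + 1 = 3.

3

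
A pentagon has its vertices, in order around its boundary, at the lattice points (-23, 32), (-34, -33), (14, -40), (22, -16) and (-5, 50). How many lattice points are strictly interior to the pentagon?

The shoelace formula gives twice the area as |((-23)·(-33) − (-34)·32) + ((-34)·(-40) − 14·(-33)) + (14·(-16) − 22·(-40)) + (22·50 − (-5)·(-16)) + ((-5)·32 − (-23)·50)| = 6335, so the area is 3167.5.
Summing gcd(|Δx|,|Δy|) over the edges gives the boundary count: gcd(11,65) + gcd(48,7) + gcd(8,24) + gcd(27,66) + gcd(18,18) = 1+1+8+3+18 = 31.
By Pick's theorem A = I + B/2 − 1, so I = 3167.5 − 31/2 + 1 = 3153.

3153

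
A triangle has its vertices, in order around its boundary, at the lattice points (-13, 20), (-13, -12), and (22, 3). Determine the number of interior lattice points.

By the shoelace formula, twice the signed area is |[(-13)·(-12) − (-13)·20] + [(-13)·3 − 22·(-12)] + [22·20 − (-13)·3]| = 1120, so the area is 560.
Summing gcd(|Δx|,|Δy|) over the edges gives the boundary count: gcd(0,32) + gcd(35,15) + gcd(35,17) = 32+5+1 = 38.
Pick's theorem gives I = A − B/2 + 1 = 560 − 38/2 + 1 = 542.

542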